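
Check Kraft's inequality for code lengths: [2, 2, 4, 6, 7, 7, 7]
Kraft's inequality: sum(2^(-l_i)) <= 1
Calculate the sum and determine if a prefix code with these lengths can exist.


Sum = 2^(-2) + 2^(-2) + 2^(-4) + 2^(-6) + 2^(-7) + 2^(-7) + 2^(-7)
    = 0.25 + 0.25 + 0.0625 + 0.015625 + 0.0078125 + 0.0078125 + 0.0078125
    = 77/128 = 0.6015625
Since 0.6015625 <= 1, Kraft's inequality IS satisfied.
A prefix code with these lengths CAN exist.

Kraft sum = 0.6015625. Satisfied.


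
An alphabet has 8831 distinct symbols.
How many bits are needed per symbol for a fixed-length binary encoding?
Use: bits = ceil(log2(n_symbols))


log2(8831) = 13.1084
Bracket: 2^13 = 8192 < 8831 <= 2^14 = 16384
So ceil(log2(8831)) = 14

bits = ceil(log2(8831)) = ceil(13.1084) = 14 bits


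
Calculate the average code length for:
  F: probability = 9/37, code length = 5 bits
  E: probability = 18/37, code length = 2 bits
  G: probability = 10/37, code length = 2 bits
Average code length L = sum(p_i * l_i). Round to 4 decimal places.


Weighted contributions p_i * l_i:
  F: (9/37) * 5 = 45/37
  E: (18/37) * 2 = 36/37
  G: (10/37) * 2 = 20/37
Sum = (45 + 36 + 20)/37 = 101/37

L = 101/37 = 2.7297 bits/symbol


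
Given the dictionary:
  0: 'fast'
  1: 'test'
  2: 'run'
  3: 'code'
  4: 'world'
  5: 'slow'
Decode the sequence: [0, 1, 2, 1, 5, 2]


Look up each index in the dictionary:
  0 -> 'fast'
  1 -> 'test'
  2 -> 'run'
  1 -> 'test'
  5 -> 'slow'
  2 -> 'run'

Decoded: "fast test run test slow run"


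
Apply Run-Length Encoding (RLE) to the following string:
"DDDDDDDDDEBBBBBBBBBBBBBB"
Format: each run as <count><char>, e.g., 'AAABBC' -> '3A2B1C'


Scanning runs left to right:
  i=0: run of 'D' x 9 -> '9D'
  i=9: run of 'E' x 1 -> '1E'
  i=10: run of 'B' x 14 -> '14B'

RLE = 9D1E14B


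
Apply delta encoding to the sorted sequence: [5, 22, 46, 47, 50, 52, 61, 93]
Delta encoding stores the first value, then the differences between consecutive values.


First value: 5
Deltas:
  22 - 5 = 17
  46 - 22 = 24
  47 - 46 = 1
  50 - 47 = 3
  52 - 50 = 2
  61 - 52 = 9
  93 - 61 = 32


Delta encoded: [5, 17, 24, 1, 3, 2, 9, 32]


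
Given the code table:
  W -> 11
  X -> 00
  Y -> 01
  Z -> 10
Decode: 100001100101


Decoding:
10 -> Z
00 -> X
01 -> Y
10 -> Z
01 -> Y
01 -> Y


Result: ZXYZYY


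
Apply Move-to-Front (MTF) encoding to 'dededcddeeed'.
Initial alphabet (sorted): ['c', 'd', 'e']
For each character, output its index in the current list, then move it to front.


MTF encoding:
'd': index 1 in ['c', 'd', 'e'] -> ['d', 'c', 'e']
'e': index 2 in ['d', 'c', 'e'] -> ['e', 'd', 'c']
'd': index 1 in ['e', 'd', 'c'] -> ['d', 'e', 'c']
'e': index 1 in ['d', 'e', 'c'] -> ['e', 'd', 'c']
'd': index 1 in ['e', 'd', 'c'] -> ['d', 'e', 'c']
'c': index 2 in ['d', 'e', 'c'] -> ['c', 'd', 'e']
'd': index 1 in ['c', 'd', 'e'] -> ['d', 'c', 'e']
'd': index 0 in ['d', 'c', 'e'] -> ['d', 'c', 'e']
'e': index 2 in ['d', 'c', 'e'] -> ['e', 'd', 'c']
'e': index 0 in ['e', 'd', 'c'] -> ['e', 'd', 'c']
'e': index 0 in ['e', 'd', 'c'] -> ['e', 'd', 'c']
'd': index 1 in ['e', 'd', 'c'] -> ['d', 'e', 'c']


Output: [1, 2, 1, 1, 1, 2, 1, 0, 2, 0, 0, 1]


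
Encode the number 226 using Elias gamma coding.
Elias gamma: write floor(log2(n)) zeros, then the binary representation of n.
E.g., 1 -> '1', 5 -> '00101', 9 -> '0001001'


num_bits = floor(log2(226)) + 1 = 8
leading_zeros = num_bits - 1 = 7
binary(226) = 11100010

Elias gamma(226) = '0000000' + '11100010' = 000000011100010 (15 bits)


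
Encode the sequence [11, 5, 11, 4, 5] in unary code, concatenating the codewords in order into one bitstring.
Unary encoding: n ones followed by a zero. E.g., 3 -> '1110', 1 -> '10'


Encode each number as n ones followed by a terminating 0:
  11 -> 111111111110 (12 bits)
  5 -> 111110 (6 bits)
  11 -> 111111111110 (12 bits)
  4 -> 11110 (5 bits)
  5 -> 111110 (6 bits)
Total length = 12 + 6 + 12 + 5 + 6 = 41 bits.

Unary([11, 5, 11, 4, 5]) = 11111111111011111011111111111011110111110 (41 bits)


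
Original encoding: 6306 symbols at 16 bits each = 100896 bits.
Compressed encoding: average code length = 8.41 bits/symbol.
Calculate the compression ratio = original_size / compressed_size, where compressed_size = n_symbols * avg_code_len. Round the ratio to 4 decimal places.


original_size = n_symbols * orig_bits = 6306 * 16 = 100896 bits
compressed_size = n_symbols * avg_code_len = 6306 * 8.41 = 53033.46 bits
ratio = original_size / compressed_size = 100896 / 53033.46 = 1.9025

Compression ratio = 1.9025


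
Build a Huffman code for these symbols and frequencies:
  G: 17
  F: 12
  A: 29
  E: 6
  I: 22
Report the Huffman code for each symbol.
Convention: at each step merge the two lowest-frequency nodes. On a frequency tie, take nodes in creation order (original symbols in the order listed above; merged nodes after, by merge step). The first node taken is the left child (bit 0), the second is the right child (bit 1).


Huffman tree construction:
Step 1: Merge E(6) + F(12) = 18
Step 2: Merge G(17) + (E+F)(18) = 35
Step 3: Merge I(22) + A(29) = 51
Step 4: Merge (G+(E+F))(35) + (I+A)(51) = 86
Read each symbol's code off the tree from the root (left child = 0, right child = 1).

Codes:
  G: 00 (length 2)
  F: 011 (length 3)
  A: 11 (length 2)
  E: 010 (length 3)
  I: 10 (length 2)
Average code length: 190/86 = 2.2093 bits/symbol


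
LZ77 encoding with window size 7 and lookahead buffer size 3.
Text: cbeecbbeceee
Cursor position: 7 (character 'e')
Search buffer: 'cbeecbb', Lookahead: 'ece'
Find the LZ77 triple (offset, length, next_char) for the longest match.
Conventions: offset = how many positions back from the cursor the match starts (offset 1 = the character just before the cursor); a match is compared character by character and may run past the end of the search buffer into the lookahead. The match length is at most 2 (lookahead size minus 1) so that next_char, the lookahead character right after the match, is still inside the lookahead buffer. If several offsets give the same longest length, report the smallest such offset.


Try each offset into the search buffer:
  offset=1 (pos 6, char 'b'): match length 0
  offset=2 (pos 5, char 'b'): match length 0
  offset=3 (pos 4, char 'c'): match length 0
  offset=4 (pos 3, char 'e'): match length 2
  offset=5 (pos 2, char 'e'): match length 1
  offset=6 (pos 1, char 'b'): match length 0
  offset=7 (pos 0, char 'c'): match length 0
Longest match has length 2 at offset 4.
next_char = character at position 7 + 2 = 9 -> 'e'

Best match: offset=4, length=2 (matching 'ec' starting at position 3)
LZ77 triple: (4, 2, 'e')


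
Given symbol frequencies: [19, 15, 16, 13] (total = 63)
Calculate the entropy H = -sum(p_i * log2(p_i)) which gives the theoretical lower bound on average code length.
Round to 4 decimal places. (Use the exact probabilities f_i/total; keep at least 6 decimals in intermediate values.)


Per-symbol terms -p_i * log2(p_i) with p_i = f_i/63:
  p = 19/63 = 0.301587: log2(p) = -1.729352, -p*log2(p) = 0.521551
  p = 15/63 = 0.238095: log2(p) = -2.070389, -p*log2(p) = 0.492950
  p = 16/63 = 0.253968: log2(p) = -1.977280, -p*log2(p) = 0.502166
  p = 13/63 = 0.206349: log2(p) = -2.276840, -p*log2(p) = 0.469824
H = 0.521551 + 0.492950 + 0.502166 + 0.469824 = 1.986491

H = 1.9865 bits/symbol


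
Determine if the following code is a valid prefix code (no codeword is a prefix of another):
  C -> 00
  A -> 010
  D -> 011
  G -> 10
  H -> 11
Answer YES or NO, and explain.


Checking each pair (does one codeword prefix another?):
  C='00' vs A='010': no prefix
  C='00' vs D='011': no prefix
  C='00' vs G='10': no prefix
  C='00' vs H='11': no prefix
  A='010' vs C='00': no prefix
  A='010' vs D='011': no prefix
  A='010' vs G='10': no prefix
  A='010' vs H='11': no prefix
  D='011' vs C='00': no prefix
  D='011' vs A='010': no prefix
  D='011' vs G='10': no prefix
  D='011' vs H='11': no prefix
  G='10' vs C='00': no prefix
  G='10' vs A='010': no prefix
  G='10' vs D='011': no prefix
  G='10' vs H='11': no prefix
  H='11' vs C='00': no prefix
  H='11' vs A='010': no prefix
  H='11' vs D='011': no prefix
  H='11' vs G='10': no prefix
No violation found over all pairs.

YES -- this is a valid prefix code. No codeword is a prefix of any other codeword.


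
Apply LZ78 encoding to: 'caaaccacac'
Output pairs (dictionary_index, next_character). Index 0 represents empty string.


LZ78 encoding steps:
Dictionary: {0: ''}
Step 1: w='' (idx 0), next='c' -> output (0, 'c'), add 'c' as idx 1
Step 2: w='' (idx 0), next='a' -> output (0, 'a'), add 'a' as idx 2
Step 3: w='a' (idx 2), next='a' -> output (2, 'a'), add 'aa' as idx 3
Step 4: w='c' (idx 1), next='c' -> output (1, 'c'), add 'cc' as idx 4
Step 5: w='a' (idx 2), next='c' -> output (2, 'c'), add 'ac' as idx 5
Step 6: w='ac' (idx 5), end of input -> output (5, '')


Encoded: [(0, 'c'), (0, 'a'), (2, 'a'), (1, 'c'), (2, 'c'), (5, '')]


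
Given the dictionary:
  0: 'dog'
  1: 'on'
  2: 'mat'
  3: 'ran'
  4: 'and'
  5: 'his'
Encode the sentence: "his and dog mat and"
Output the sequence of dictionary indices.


Look up each word in the dictionary:
  'his' -> 5
  'and' -> 4
  'dog' -> 0
  'mat' -> 2
  'and' -> 4

Encoded: [5, 4, 0, 2, 4]


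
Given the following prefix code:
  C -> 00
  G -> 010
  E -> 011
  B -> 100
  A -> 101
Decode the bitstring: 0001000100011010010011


Decoding step by step:
Bits 00 -> C
Bits 010 -> G
Bits 00 -> C
Bits 100 -> B
Bits 011 -> E
Bits 010 -> G
Bits 010 -> G
Bits 011 -> E


Decoded message: CGCBEGGE


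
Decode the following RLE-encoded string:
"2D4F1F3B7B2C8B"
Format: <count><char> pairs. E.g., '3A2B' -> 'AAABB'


Expanding each <count><char> pair:
  2D -> 'DD'
  4F -> 'FFFF'
  1F -> 'F'
  3B -> 'BBB'
  7B -> 'BBBBBBB'
  2C -> 'CC'
  8B -> 'BBBBBBBB'

Decoded = DDFFFFFBBBBBBBBBBCCBBBBBBBB


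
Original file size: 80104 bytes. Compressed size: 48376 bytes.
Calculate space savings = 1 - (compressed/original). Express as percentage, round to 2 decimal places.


ratio = compressed/original = 48376/80104 = 0.603915
savings = 1 - ratio = 1 - 0.603915 = 0.396085
as a percentage: 0.396085 * 100 = 39.61%

Space savings = 1 - 48376/80104 = 39.61%


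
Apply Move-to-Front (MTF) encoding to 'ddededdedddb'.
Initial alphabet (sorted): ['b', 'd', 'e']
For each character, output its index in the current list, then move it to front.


MTF encoding:
'd': index 1 in ['b', 'd', 'e'] -> ['d', 'b', 'e']
'd': index 0 in ['d', 'b', 'e'] -> ['d', 'b', 'e']
'e': index 2 in ['d', 'b', 'e'] -> ['e', 'd', 'b']
'd': index 1 in ['e', 'd', 'b'] -> ['d', 'e', 'b']
'e': index 1 in ['d', 'e', 'b'] -> ['e', 'd', 'b']
'd': index 1 in ['e', 'd', 'b'] -> ['d', 'e', 'b']
'd': index 0 in ['d', 'e', 'b'] -> ['d', 'e', 'b']
'e': index 1 in ['d', 'e', 'b'] -> ['e', 'd', 'b']
'd': index 1 in ['e', 'd', 'b'] -> ['d', 'e', 'b']
'd': index 0 in ['d', 'e', 'b'] -> ['d', 'e', 'b']
'd': index 0 in ['d', 'e', 'b'] -> ['d', 'e', 'b']
'b': index 2 in ['d', 'e', 'b'] -> ['b', 'd', 'e']


Output: [1, 0, 2, 1, 1, 1, 0, 1, 1, 0, 0, 2]


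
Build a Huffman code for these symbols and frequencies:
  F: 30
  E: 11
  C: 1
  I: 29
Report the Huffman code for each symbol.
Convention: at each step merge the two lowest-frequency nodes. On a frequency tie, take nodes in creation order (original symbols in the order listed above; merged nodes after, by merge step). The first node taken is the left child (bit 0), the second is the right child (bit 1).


Huffman tree construction:
Step 1: Merge C(1) + E(11) = 12
Step 2: Merge (C+E)(12) + I(29) = 41
Step 3: Merge F(30) + ((C+E)+I)(41) = 71
Read each symbol's code off the tree from the root (left child = 0, right child = 1).

Codes:
  F: 0 (length 1)
  E: 101 (length 3)
  C: 100 (length 3)
  I: 11 (length 2)
Average code length: 124/71 = 1.7465 bits/symbol


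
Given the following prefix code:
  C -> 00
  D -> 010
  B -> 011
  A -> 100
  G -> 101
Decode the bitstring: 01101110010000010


Decoding step by step:
Bits 011 -> B
Bits 011 -> B
Bits 100 -> A
Bits 100 -> A
Bits 00 -> C
Bits 010 -> D


Decoded message: BBAACD


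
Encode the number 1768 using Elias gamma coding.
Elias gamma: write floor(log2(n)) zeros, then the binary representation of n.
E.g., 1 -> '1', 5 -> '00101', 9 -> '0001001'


num_bits = floor(log2(1768)) + 1 = 11
leading_zeros = num_bits - 1 = 10
binary(1768) = 11011101000

Elias gamma(1768) = '0000000000' + '11011101000' = 000000000011011101000 (21 bits)


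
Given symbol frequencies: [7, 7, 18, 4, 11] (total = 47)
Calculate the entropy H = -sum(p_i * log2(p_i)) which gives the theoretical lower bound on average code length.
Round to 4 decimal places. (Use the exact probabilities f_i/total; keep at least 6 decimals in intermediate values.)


Per-symbol terms -p_i * log2(p_i) with p_i = f_i/47:
  p = 7/47 = 0.148936: log2(p) = -2.747234, -p*log2(p) = 0.409163
  p = 7/47 = 0.148936: log2(p) = -2.747234, -p*log2(p) = 0.409163
  p = 18/47 = 0.382979: log2(p) = -1.384664, -p*log2(p) = 0.530297
  p = 4/47 = 0.085106: log2(p) = -3.554589, -p*log2(p) = 0.302518
  p = 11/47 = 0.234043: log2(p) = -2.095157, -p*log2(p) = 0.490356
H = 0.409163 + 0.409163 + 0.530297 + 0.302518 + 0.490356 = 2.141497

H = 2.1415 bits/symbol


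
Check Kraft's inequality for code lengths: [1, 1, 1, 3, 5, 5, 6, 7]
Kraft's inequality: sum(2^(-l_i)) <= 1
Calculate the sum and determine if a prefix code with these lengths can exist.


Sum = 2^(-1) + 2^(-1) + 2^(-1) + 2^(-3) + 2^(-5) + 2^(-5) + 2^(-6) + 2^(-7)
    = 0.5 + 0.5 + 0.5 + 0.125 + 0.03125 + 0.03125 + 0.015625 + 0.0078125
    = 219/128 = 1.7109375
Since 1.7109375 > 1, Kraft's inequality is NOT satisfied.
A prefix code with these lengths CANNOT exist.

Kraft sum = 1.7109375. Not satisfied.


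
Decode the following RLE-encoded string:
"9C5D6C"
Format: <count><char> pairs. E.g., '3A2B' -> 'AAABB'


Expanding each <count><char> pair:
  9C -> 'CCCCCCCCC'
  5D -> 'DDDDD'
  6C -> 'CCCCCC'

Decoded = CCCCCCCCCDDDDDCCCCCC


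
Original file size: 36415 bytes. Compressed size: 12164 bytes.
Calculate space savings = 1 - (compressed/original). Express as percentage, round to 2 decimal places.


ratio = compressed/original = 12164/36415 = 0.334038
savings = 1 - ratio = 1 - 0.334038 = 0.665962
as a percentage: 0.665962 * 100 = 66.6%

Space savings = 1 - 12164/36415 = 66.6%


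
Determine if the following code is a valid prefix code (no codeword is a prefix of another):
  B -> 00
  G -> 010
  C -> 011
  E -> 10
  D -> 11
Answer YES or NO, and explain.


Checking each pair (does one codeword prefix another?):
  B='00' vs G='010': no prefix
  B='00' vs C='011': no prefix
  B='00' vs E='10': no prefix
  B='00' vs D='11': no prefix
  G='010' vs B='00': no prefix
  G='010' vs C='011': no prefix
  G='010' vs E='10': no prefix
  G='010' vs D='11': no prefix
  C='011' vs B='00': no prefix
  C='011' vs G='010': no prefix
  C='011' vs E='10': no prefix
  C='011' vs D='11': no prefix
  E='10' vs B='00': no prefix
  E='10' vs G='010': no prefix
  E='10' vs C='011': no prefix
  E='10' vs D='11': no prefix
  D='11' vs B='00': no prefix
  D='11' vs G='010': no prefix
  D='11' vs C='011': no prefix
  D='11' vs E='10': no prefix
No violation found over all pairs.

YES -- this is a valid prefix code. No codeword is a prefix of any other codeword.


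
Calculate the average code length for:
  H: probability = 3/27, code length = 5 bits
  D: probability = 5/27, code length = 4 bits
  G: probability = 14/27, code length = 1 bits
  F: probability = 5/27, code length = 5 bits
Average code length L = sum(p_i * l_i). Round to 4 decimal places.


Weighted contributions p_i * l_i:
  H: (3/27) * 5 = 15/27
  D: (5/27) * 4 = 20/27
  G: (14/27) * 1 = 14/27
  F: (5/27) * 5 = 25/27
Sum = (15 + 20 + 14 + 25)/27 = 74/27

L = 74/27 = 2.7407 bits/symbol


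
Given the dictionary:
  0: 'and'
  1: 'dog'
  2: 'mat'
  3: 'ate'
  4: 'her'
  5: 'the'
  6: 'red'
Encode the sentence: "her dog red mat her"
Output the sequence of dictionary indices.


Look up each word in the dictionary:
  'her' -> 4
  'dog' -> 1
  'red' -> 6
  'mat' -> 2
  'her' -> 4

Encoded: [4, 1, 6, 2, 4]


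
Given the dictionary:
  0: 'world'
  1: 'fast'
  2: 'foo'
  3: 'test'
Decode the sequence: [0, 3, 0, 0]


Look up each index in the dictionary:
  0 -> 'world'
  3 -> 'test'
  0 -> 'world'
  0 -> 'world'

Decoded: "world test world world"


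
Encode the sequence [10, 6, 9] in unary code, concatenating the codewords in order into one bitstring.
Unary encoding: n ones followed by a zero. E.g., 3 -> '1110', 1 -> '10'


Encode each number as n ones followed by a terminating 0:
  10 -> 11111111110 (11 bits)
  6 -> 1111110 (7 bits)
  9 -> 1111111110 (10 bits)
Total length = 11 + 7 + 10 = 28 bits.

Unary([10, 6, 9]) = 1111111111011111101111111110 (28 bits)


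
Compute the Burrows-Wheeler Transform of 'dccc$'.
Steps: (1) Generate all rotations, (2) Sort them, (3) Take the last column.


Rotations (sorted):
  0: $dccc -> last char: c
  1: c$dcc -> last char: c
  2: cc$dc -> last char: c
  3: ccc$d -> last char: d
  4: dccc$ -> last char: $


BWT = cccd$


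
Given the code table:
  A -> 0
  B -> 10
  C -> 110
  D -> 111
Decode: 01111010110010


Decoding:
0 -> A
111 -> D
10 -> B
10 -> B
110 -> C
0 -> A
10 -> B


Result: ADBBCAB


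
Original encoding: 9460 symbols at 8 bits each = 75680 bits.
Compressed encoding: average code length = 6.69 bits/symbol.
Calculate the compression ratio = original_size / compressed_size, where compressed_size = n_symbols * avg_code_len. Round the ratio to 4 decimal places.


original_size = n_symbols * orig_bits = 9460 * 8 = 75680 bits
compressed_size = n_symbols * avg_code_len = 9460 * 6.69 = 63287.4 bits
ratio = original_size / compressed_size = 75680 / 63287.4 = 1.1958

Compression ratio = 1.1958


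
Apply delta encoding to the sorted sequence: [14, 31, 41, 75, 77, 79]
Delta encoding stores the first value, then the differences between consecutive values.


First value: 14
Deltas:
  31 - 14 = 17
  41 - 31 = 10
  75 - 41 = 34
  77 - 75 = 2
  79 - 77 = 2


Delta encoded: [14, 17, 10, 34, 2, 2]


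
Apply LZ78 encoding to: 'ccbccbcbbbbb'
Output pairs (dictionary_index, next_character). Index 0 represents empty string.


LZ78 encoding steps:
Dictionary: {0: ''}
Step 1: w='' (idx 0), next='c' -> output (0, 'c'), add 'c' as idx 1
Step 2: w='c' (idx 1), next='b' -> output (1, 'b'), add 'cb' as idx 2
Step 3: w='c' (idx 1), next='c' -> output (1, 'c'), add 'cc' as idx 3
Step 4: w='' (idx 0), next='b' -> output (0, 'b'), add 'b' as idx 4
Step 5: w='cb' (idx 2), next='b' -> output (2, 'b'), add 'cbb' as idx 5
Step 6: w='b' (idx 4), next='b' -> output (4, 'b'), add 'bb' as idx 6
Step 7: w='b' (idx 4), end of input -> output (4, '')


Encoded: [(0, 'c'), (1, 'b'), (1, 'c'), (0, 'b'), (2, 'b'), (4, 'b'), (4, '')]


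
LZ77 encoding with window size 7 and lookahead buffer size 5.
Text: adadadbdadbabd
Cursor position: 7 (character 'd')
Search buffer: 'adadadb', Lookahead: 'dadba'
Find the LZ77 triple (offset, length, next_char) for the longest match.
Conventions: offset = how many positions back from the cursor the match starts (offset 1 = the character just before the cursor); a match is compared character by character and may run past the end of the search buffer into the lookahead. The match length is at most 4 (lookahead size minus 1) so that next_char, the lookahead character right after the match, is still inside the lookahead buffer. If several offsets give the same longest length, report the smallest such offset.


Try each offset into the search buffer:
  offset=1 (pos 6, char 'b'): match length 0
  offset=2 (pos 5, char 'd'): match length 1
  offset=3 (pos 4, char 'a'): match length 0
  offset=4 (pos 3, char 'd'): match length 4
  offset=5 (pos 2, char 'a'): match length 0
  offset=6 (pos 1, char 'd'): match length 3
  offset=7 (pos 0, char 'a'): match length 0
Longest match has length 4 at offset 4.
next_char = character at position 7 + 4 = 11 -> 'a'

Best match: offset=4, length=4 (matching 'dadb' starting at position 3)
LZ77 triple: (4, 4, 'a')


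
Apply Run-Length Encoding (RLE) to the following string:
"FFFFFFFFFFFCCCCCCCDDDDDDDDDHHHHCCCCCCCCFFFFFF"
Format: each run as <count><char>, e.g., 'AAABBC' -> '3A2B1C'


Scanning runs left to right:
  i=0: run of 'F' x 11 -> '11F'
  i=11: run of 'C' x 7 -> '7C'
  i=18: run of 'D' x 9 -> '9D'
  i=27: run of 'H' x 4 -> '4H'
  i=31: run of 'C' x 8 -> '8C'
  i=39: run of 'F' x 6 -> '6F'

RLE = 11F7C9D4H8C6F


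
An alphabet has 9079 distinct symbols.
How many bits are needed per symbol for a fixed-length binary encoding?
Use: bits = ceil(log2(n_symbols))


log2(9079) = 13.1483
Bracket: 2^13 = 8192 < 9079 <= 2^14 = 16384
So ceil(log2(9079)) = 14

bits = ceil(log2(9079)) = ceil(13.1483) = 14 bits


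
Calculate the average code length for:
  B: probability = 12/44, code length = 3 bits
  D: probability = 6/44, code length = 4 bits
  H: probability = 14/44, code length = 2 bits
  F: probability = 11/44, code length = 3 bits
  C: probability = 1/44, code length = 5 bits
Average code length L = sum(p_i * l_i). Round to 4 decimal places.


Weighted contributions p_i * l_i:
  B: (12/44) * 3 = 36/44
  D: (6/44) * 4 = 24/44
  H: (14/44) * 2 = 28/44
  F: (11/44) * 3 = 33/44
  C: (1/44) * 5 = 5/44
Sum = (36 + 24 + 28 + 33 + 5)/44 = 126/44

L = 126/44 = 2.8636 bits/symbol


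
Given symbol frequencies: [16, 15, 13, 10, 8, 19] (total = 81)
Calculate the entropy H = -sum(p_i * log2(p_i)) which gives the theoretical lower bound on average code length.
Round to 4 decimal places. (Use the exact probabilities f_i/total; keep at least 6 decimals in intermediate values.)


Per-symbol terms -p_i * log2(p_i) with p_i = f_i/81:
  p = 16/81 = 0.197531: log2(p) = -2.339850, -p*log2(p) = 0.462193
  p = 15/81 = 0.185185: log2(p) = -2.432959, -p*log2(p) = 0.450548
  p = 13/81 = 0.160494: log2(p) = -2.639410, -p*log2(p) = 0.423609
  p = 10/81 = 0.123457: log2(p) = -3.017922, -p*log2(p) = 0.372583
  p = 8/81 = 0.098765: log2(p) = -3.339850, -p*log2(p) = 0.329862
  p = 19/81 = 0.234568: log2(p) = -2.091922, -p*log2(p) = 0.490698
H = 0.462193 + 0.450548 + 0.423609 + 0.372583 + 0.329862 + 0.490698 = 2.529493

H = 2.5295 bits/symbol


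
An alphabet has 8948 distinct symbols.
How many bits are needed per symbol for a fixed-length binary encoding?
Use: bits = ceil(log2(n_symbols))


log2(8948) = 13.1273
Bracket: 2^13 = 8192 < 8948 <= 2^14 = 16384
So ceil(log2(8948)) = 14

bits = ceil(log2(8948)) = ceil(13.1273) = 14 bits


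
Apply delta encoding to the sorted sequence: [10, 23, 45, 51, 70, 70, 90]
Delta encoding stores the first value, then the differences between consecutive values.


First value: 10
Deltas:
  23 - 10 = 13
  45 - 23 = 22
  51 - 45 = 6
  70 - 51 = 19
  70 - 70 = 0
  90 - 70 = 20


Delta encoded: [10, 13, 22, 6, 19, 0, 20]


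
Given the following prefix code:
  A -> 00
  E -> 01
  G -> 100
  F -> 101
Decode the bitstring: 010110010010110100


Decoding step by step:
Bits 01 -> E
Bits 01 -> E
Bits 100 -> G
Bits 100 -> G
Bits 101 -> F
Bits 101 -> F
Bits 00 -> A


Decoded message: EEGGFFA


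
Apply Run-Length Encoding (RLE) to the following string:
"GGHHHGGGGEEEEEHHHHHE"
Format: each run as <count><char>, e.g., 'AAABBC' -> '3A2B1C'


Scanning runs left to right:
  i=0: run of 'G' x 2 -> '2G'
  i=2: run of 'H' x 3 -> '3H'
  i=5: run of 'G' x 4 -> '4G'
  i=9: run of 'E' x 5 -> '5E'
  i=14: run of 'H' x 5 -> '5H'
  i=19: run of 'E' x 1 -> '1E'

RLE = 2G3H4G5E5H1E


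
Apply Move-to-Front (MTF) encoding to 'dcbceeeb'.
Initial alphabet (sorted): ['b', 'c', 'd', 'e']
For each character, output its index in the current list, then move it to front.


MTF encoding:
'd': index 2 in ['b', 'c', 'd', 'e'] -> ['d', 'b', 'c', 'e']
'c': index 2 in ['d', 'b', 'c', 'e'] -> ['c', 'd', 'b', 'e']
'b': index 2 in ['c', 'd', 'b', 'e'] -> ['b', 'c', 'd', 'e']
'c': index 1 in ['b', 'c', 'd', 'e'] -> ['c', 'b', 'd', 'e']
'e': index 3 in ['c', 'b', 'd', 'e'] -> ['e', 'c', 'b', 'd']
'e': index 0 in ['e', 'c', 'b', 'd'] -> ['e', 'c', 'b', 'd']
'e': index 0 in ['e', 'c', 'b', 'd'] -> ['e', 'c', 'b', 'd']
'b': index 2 in ['e', 'c', 'b', 'd'] -> ['b', 'e', 'c', 'd']


Output: [2, 2, 2, 1, 3, 0, 0, 2]


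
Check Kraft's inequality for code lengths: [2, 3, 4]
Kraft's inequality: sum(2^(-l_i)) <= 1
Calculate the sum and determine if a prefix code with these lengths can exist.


Sum = 2^(-2) + 2^(-3) + 2^(-4)
    = 0.25 + 0.125 + 0.0625
    = 7/16 = 0.4375
Since 0.4375 <= 1, Kraft's inequality IS satisfied.
A prefix code with these lengths CAN exist.

Kraft sum = 0.4375. Satisfied.


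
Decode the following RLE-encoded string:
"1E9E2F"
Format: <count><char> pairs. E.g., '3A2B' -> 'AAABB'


Expanding each <count><char> pair:
  1E -> 'E'
  9E -> 'EEEEEEEEE'
  2F -> 'FF'

Decoded = EEEEEEEEEEFF


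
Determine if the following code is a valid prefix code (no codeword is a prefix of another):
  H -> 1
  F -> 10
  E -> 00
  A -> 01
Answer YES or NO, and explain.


Checking each pair (does one codeword prefix another?):
  H='1' vs F='10': prefix -- VIOLATION

NO -- this is NOT a valid prefix code. H (1) is a prefix of F (10).


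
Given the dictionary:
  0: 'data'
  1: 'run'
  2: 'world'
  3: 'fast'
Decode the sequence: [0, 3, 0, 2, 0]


Look up each index in the dictionary:
  0 -> 'data'
  3 -> 'fast'
  0 -> 'data'
  2 -> 'world'
  0 -> 'data'

Decoded: "data fast data world data"


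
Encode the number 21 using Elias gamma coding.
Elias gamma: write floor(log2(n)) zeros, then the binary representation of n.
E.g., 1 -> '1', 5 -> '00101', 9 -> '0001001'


num_bits = floor(log2(21)) + 1 = 5
leading_zeros = num_bits - 1 = 4
binary(21) = 10101

Elias gamma(21) = '0000' + '10101' = 000010101 (9 bits)


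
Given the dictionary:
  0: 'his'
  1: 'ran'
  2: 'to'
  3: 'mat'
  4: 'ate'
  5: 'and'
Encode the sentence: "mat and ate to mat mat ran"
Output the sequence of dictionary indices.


Look up each word in the dictionary:
  'mat' -> 3
  'and' -> 5
  'ate' -> 4
  'to' -> 2
  'mat' -> 3
  'mat' -> 3
  'ran' -> 1

Encoded: [3, 5, 4, 2, 3, 3, 1]


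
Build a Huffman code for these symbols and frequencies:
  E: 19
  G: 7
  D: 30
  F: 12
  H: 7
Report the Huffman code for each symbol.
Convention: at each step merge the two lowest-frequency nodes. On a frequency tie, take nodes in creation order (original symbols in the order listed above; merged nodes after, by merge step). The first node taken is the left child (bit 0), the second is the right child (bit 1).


Huffman tree construction:
Step 1: Merge G(7) + H(7) = 14
Step 2: Merge F(12) + (G+H)(14) = 26
Step 3: Merge E(19) + (F+(G+H))(26) = 45
Step 4: Merge D(30) + (E+(F+(G+H)))(45) = 75
Read each symbol's code off the tree from the root (left child = 0, right child = 1).

Codes:
  E: 10 (length 2)
  G: 1110 (length 4)
  D: 0 (length 1)
  F: 110 (length 3)
  H: 1111 (length 4)
Average code length: 160/75 = 2.1333 bits/symbol


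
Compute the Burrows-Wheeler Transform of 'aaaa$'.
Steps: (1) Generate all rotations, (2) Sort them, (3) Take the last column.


Rotations (sorted):
  0: $aaaa -> last char: a
  1: a$aaa -> last char: a
  2: aa$aa -> last char: a
  3: aaa$a -> last char: a
  4: aaaa$ -> last char: $


BWT = aaaa$


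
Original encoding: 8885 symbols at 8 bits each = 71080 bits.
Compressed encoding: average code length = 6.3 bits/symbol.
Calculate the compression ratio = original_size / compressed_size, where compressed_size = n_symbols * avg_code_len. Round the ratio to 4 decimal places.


original_size = n_symbols * orig_bits = 8885 * 8 = 71080 bits
compressed_size = n_symbols * avg_code_len = 8885 * 6.3 = 55975.5 bits
ratio = original_size / compressed_size = 71080 / 55975.5 = 1.2698

Compression ratio = 1.2698


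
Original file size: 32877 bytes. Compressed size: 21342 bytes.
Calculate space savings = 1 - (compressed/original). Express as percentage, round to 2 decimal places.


ratio = compressed/original = 21342/32877 = 0.649147
savings = 1 - ratio = 1 - 0.649147 = 0.350853
as a percentage: 0.350853 * 100 = 35.09%

Space savings = 1 - 21342/32877 = 35.09%


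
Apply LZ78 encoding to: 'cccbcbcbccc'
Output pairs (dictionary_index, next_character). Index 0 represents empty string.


LZ78 encoding steps:
Dictionary: {0: ''}
Step 1: w='' (idx 0), next='c' -> output (0, 'c'), add 'c' as idx 1
Step 2: w='c' (idx 1), next='c' -> output (1, 'c'), add 'cc' as idx 2
Step 3: w='' (idx 0), next='b' -> output (0, 'b'), add 'b' as idx 3
Step 4: w='c' (idx 1), next='b' -> output (1, 'b'), add 'cb' as idx 4
Step 5: w='cb' (idx 4), next='c' -> output (4, 'c'), add 'cbc' as idx 5
Step 6: w='cc' (idx 2), end of input -> output (2, '')


Encoded: [(0, 'c'), (1, 'c'), (0, 'b'), (1, 'b'), (4, 'c'), (2, '')]


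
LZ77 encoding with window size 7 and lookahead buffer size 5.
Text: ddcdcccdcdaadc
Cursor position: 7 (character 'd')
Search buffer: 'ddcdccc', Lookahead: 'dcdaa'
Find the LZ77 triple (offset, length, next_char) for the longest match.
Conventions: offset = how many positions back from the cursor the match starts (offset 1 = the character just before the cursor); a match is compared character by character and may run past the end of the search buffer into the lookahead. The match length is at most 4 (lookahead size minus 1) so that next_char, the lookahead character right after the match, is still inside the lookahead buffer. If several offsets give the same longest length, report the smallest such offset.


Try each offset into the search buffer:
  offset=1 (pos 6, char 'c'): match length 0
  offset=2 (pos 5, char 'c'): match length 0
  offset=3 (pos 4, char 'c'): match length 0
  offset=4 (pos 3, char 'd'): match length 2
  offset=5 (pos 2, char 'c'): match length 0
  offset=6 (pos 1, char 'd'): match length 3
  offset=7 (pos 0, char 'd'): match length 1
Longest match has length 3 at offset 6.
next_char = character at position 7 + 3 = 10 -> 'a'

Best match: offset=6, length=3 (matching 'dcd' starting at position 1)
LZ77 triple: (6, 3, 'a')


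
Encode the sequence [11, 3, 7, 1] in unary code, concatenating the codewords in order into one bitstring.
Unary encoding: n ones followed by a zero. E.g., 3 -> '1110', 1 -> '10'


Encode each number as n ones followed by a terminating 0:
  11 -> 111111111110 (12 bits)
  3 -> 1110 (4 bits)
  7 -> 11111110 (8 bits)
  1 -> 10 (2 bits)
Total length = 12 + 4 + 8 + 2 = 26 bits.

Unary([11, 3, 7, 1]) = 11111111111011101111111010 (26 bits)


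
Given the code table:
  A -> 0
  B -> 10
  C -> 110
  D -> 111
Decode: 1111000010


Decoding:
111 -> D
10 -> B
0 -> A
0 -> A
0 -> A
10 -> B


Result: DBAAAB


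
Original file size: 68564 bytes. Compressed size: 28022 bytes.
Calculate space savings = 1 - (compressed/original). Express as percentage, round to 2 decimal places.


ratio = compressed/original = 28022/68564 = 0.408698
savings = 1 - ratio = 1 - 0.408698 = 0.591302
as a percentage: 0.591302 * 100 = 59.13%

Space savings = 1 - 28022/68564 = 59.13%


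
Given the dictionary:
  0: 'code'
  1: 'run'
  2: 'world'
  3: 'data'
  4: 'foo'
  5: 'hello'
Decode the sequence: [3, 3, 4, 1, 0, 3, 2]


Look up each index in the dictionary:
  3 -> 'data'
  3 -> 'data'
  4 -> 'foo'
  1 -> 'run'
  0 -> 'code'
  3 -> 'data'
  2 -> 'world'

Decoded: "data data foo run code data world"


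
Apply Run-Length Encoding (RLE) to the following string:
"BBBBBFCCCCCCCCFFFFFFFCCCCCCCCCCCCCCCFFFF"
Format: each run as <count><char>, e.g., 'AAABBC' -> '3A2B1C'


Scanning runs left to right:
  i=0: run of 'B' x 5 -> '5B'
  i=5: run of 'F' x 1 -> '1F'
  i=6: run of 'C' x 8 -> '8C'
  i=14: run of 'F' x 7 -> '7F'
  i=21: run of 'C' x 15 -> '15C'
  i=36: run of 'F' x 4 -> '4F'

RLE = 5B1F8C7F15C4F


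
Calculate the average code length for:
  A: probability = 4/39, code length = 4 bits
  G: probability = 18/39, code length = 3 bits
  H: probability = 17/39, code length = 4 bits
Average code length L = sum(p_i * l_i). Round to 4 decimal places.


Weighted contributions p_i * l_i:
  A: (4/39) * 4 = 16/39
  G: (18/39) * 3 = 54/39
  H: (17/39) * 4 = 68/39
Sum = (16 + 54 + 68)/39 = 138/39

L = 138/39 = 3.5385 bits/symbol


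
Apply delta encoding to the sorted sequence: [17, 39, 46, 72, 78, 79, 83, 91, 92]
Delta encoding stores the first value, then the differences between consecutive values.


First value: 17
Deltas:
  39 - 17 = 22
  46 - 39 = 7
  72 - 46 = 26
  78 - 72 = 6
  79 - 78 = 1
  83 - 79 = 4
  91 - 83 = 8
  92 - 91 = 1


Delta encoded: [17, 22, 7, 26, 6, 1, 4, 8, 1]


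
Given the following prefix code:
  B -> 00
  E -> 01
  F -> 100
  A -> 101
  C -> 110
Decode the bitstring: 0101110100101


Decoding step by step:
Bits 01 -> E
Bits 01 -> E
Bits 110 -> C
Bits 100 -> F
Bits 101 -> A


Decoded message: EECFA


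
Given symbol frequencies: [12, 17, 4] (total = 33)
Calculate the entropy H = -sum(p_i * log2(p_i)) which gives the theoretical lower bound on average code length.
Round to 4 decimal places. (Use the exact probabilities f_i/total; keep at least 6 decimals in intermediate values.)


Per-symbol terms -p_i * log2(p_i) with p_i = f_i/33:
  p = 12/33 = 0.363636: log2(p) = -1.459432, -p*log2(p) = 0.530702
  p = 17/33 = 0.515152: log2(p) = -0.956931, -p*log2(p) = 0.492965
  p = 4/33 = 0.121212: log2(p) = -3.044394, -p*log2(p) = 0.369017
H = 0.530702 + 0.492965 + 0.369017 = 1.392684

H = 1.3927 bits/symbol


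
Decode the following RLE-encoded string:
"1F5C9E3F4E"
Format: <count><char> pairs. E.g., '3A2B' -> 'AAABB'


Expanding each <count><char> pair:
  1F -> 'F'
  5C -> 'CCCCC'
  9E -> 'EEEEEEEEE'
  3F -> 'FFF'
  4E -> 'EEEE'

Decoded = FCCCCCEEEEEEEEEFFFEEEE


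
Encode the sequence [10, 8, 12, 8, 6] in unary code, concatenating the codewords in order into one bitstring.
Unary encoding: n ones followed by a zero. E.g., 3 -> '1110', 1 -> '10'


Encode each number as n ones followed by a terminating 0:
  10 -> 11111111110 (11 bits)
  8 -> 111111110 (9 bits)
  12 -> 1111111111110 (13 bits)
  8 -> 111111110 (9 bits)
  6 -> 1111110 (7 bits)
Total length = 11 + 9 + 13 + 9 + 7 = 49 bits.

Unary([10, 8, 12, 8, 6]) = 1111111111011111111011111111111101111111101111110 (49 bits)


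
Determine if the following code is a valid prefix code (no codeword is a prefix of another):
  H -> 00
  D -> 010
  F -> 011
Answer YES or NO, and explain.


Checking each pair (does one codeword prefix another?):
  H='00' vs D='010': no prefix
  H='00' vs F='011': no prefix
  D='010' vs H='00': no prefix
  D='010' vs F='011': no prefix
  F='011' vs H='00': no prefix
  F='011' vs D='010': no prefix
No violation found over all pairs.

YES -- this is a valid prefix code. No codeword is a prefix of any other codeword.


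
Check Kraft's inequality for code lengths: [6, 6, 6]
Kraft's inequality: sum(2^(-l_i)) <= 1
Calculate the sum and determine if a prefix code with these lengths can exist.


Sum = 2^(-6) + 2^(-6) + 2^(-6)
    = 0.015625 + 0.015625 + 0.015625
    = 3/64 = 0.046875
Since 0.046875 <= 1, Kraft's inequality IS satisfied.
A prefix code with these lengths CAN exist.

Kraft sum = 0.046875. Satisfied.


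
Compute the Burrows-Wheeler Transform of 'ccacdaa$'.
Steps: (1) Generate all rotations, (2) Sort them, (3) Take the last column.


Rotations (sorted):
  0: $ccacdaa -> last char: a
  1: a$ccacda -> last char: a
  2: aa$ccacd -> last char: d
  3: acdaa$cc -> last char: c
  4: cacdaa$c -> last char: c
  5: ccacdaa$ -> last char: $
  6: cdaa$cca -> last char: a
  7: daa$ccac -> last char: c


BWT = aadcc$ac


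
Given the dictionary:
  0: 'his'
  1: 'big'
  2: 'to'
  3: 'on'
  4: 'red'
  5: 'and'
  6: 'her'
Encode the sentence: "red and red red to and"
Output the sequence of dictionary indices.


Look up each word in the dictionary:
  'red' -> 4
  'and' -> 5
  'red' -> 4
  'red' -> 4
  'to' -> 2
  'and' -> 5

Encoded: [4, 5, 4, 4, 2, 5]


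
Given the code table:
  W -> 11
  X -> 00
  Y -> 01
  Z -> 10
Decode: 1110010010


Decoding:
11 -> W
10 -> Z
01 -> Y
00 -> X
10 -> Z


Result: WZYXZ


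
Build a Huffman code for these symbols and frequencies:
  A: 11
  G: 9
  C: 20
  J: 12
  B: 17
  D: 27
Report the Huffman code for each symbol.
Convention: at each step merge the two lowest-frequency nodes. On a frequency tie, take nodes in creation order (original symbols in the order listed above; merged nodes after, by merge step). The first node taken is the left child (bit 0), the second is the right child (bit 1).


Huffman tree construction:
Step 1: Merge G(9) + A(11) = 20
Step 2: Merge J(12) + B(17) = 29
Step 3: Merge C(20) + (G+A)(20) = 40
Step 4: Merge D(27) + (J+B)(29) = 56
Step 5: Merge (C+(G+A))(40) + (D+(J+B))(56) = 96
Read each symbol's code off the tree from the root (left child = 0, right child = 1).

Codes:
  A: 011 (length 3)
  G: 010 (length 3)
  C: 00 (length 2)
  J: 110 (length 3)
  B: 111 (length 3)
  D: 10 (length 2)
Average code length: 241/96 = 2.5104 bits/symbol


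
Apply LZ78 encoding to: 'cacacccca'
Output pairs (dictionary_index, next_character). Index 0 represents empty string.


LZ78 encoding steps:
Dictionary: {0: ''}
Step 1: w='' (idx 0), next='c' -> output (0, 'c'), add 'c' as idx 1
Step 2: w='' (idx 0), next='a' -> output (0, 'a'), add 'a' as idx 2
Step 3: w='c' (idx 1), next='a' -> output (1, 'a'), add 'ca' as idx 3
Step 4: w='c' (idx 1), next='c' -> output (1, 'c'), add 'cc' as idx 4
Step 5: w='cc' (idx 4), next='a' -> output (4, 'a'), add 'cca' as idx 5


Encoded: [(0, 'c'), (0, 'a'), (1, 'a'), (1, 'c'), (4, 'a')]


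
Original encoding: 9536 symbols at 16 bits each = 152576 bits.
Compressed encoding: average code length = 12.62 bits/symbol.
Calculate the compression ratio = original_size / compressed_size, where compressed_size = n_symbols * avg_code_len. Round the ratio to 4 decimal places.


original_size = n_symbols * orig_bits = 9536 * 16 = 152576 bits
compressed_size = n_symbols * avg_code_len = 9536 * 12.62 = 120344.32 bits
ratio = original_size / compressed_size = 152576 / 120344.32 = 1.2678

Compression ratio = 1.2678


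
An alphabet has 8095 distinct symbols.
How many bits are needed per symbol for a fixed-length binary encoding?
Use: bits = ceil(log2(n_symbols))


log2(8095) = 12.9828
Bracket: 2^12 = 4096 < 8095 <= 2^13 = 8192
So ceil(log2(8095)) = 13

bits = ceil(log2(8095)) = ceil(12.9828) = 13 bits


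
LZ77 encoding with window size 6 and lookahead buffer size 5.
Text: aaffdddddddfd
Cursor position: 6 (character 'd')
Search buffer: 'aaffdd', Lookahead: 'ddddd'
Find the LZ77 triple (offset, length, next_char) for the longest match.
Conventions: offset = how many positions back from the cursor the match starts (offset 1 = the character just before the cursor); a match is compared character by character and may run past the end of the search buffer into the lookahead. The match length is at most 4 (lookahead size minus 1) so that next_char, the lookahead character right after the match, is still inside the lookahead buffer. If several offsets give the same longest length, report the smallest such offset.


Try each offset into the search buffer:
  offset=1 (pos 5, char 'd'): match length 4
  offset=2 (pos 4, char 'd'): match length 4
  offset=3 (pos 3, char 'f'): match length 0
  offset=4 (pos 2, char 'f'): match length 0
  offset=5 (pos 1, char 'a'): match length 0
  offset=6 (pos 0, char 'a'): match length 0
Longest match has length 4, found at offsets 1, 2; take the smallest, offset 1.
next_char = character at position 6 + 4 = 10 -> 'd'

Best match: offset=1, length=4 (matching 'dddd' starting at position 5)
LZ77 triple: (1, 4, 'd')


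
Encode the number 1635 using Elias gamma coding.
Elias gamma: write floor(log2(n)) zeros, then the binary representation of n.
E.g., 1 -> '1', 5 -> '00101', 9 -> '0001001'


num_bits = floor(log2(1635)) + 1 = 11
leading_zeros = num_bits - 1 = 10
binary(1635) = 11001100011

Elias gamma(1635) = '0000000000' + '11001100011' = 000000000011001100011 (21 bits)


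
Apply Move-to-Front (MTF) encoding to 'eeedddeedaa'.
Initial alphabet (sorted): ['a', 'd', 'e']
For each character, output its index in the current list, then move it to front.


MTF encoding:
'e': index 2 in ['a', 'd', 'e'] -> ['e', 'a', 'd']
'e': index 0 in ['e', 'a', 'd'] -> ['e', 'a', 'd']
'e': index 0 in ['e', 'a', 'd'] -> ['e', 'a', 'd']
'd': index 2 in ['e', 'a', 'd'] -> ['d', 'e', 'a']
'd': index 0 in ['d', 'e', 'a'] -> ['d', 'e', 'a']
'd': index 0 in ['d', 'e', 'a'] -> ['d', 'e', 'a']
'e': index 1 in ['d', 'e', 'a'] -> ['e', 'd', 'a']
'e': index 0 in ['e', 'd', 'a'] -> ['e', 'd', 'a']
'd': index 1 in ['e', 'd', 'a'] -> ['d', 'e', 'a']
'a': index 2 in ['d', 'e', 'a'] -> ['a', 'd', 'e']
'a': index 0 in ['a', 'd', 'e'] -> ['a', 'd', 'e']


Output: [2, 0, 0, 2, 0, 0, 1, 0, 1, 2, 0]
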